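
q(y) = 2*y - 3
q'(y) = 2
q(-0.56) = -4.12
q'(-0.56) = 2.00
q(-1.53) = -6.06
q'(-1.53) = 2.00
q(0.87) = -1.26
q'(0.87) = 2.00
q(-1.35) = -5.70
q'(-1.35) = 2.00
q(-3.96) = -10.92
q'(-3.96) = 2.00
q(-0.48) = -3.96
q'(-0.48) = 2.00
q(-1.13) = -5.26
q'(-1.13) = 2.00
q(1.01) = -0.98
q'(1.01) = 2.00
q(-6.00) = -15.00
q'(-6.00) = 2.00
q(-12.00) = -27.00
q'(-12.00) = 2.00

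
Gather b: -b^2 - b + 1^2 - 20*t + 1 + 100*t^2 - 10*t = -b^2 - b + 100*t^2 - 30*t + 2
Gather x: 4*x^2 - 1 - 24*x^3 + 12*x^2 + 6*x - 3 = -24*x^3 + 16*x^2 + 6*x - 4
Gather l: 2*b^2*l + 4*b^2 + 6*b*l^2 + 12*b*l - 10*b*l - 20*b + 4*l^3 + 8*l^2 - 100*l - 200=4*b^2 - 20*b + 4*l^3 + l^2*(6*b + 8) + l*(2*b^2 + 2*b - 100) - 200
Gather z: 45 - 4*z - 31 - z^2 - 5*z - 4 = -z^2 - 9*z + 10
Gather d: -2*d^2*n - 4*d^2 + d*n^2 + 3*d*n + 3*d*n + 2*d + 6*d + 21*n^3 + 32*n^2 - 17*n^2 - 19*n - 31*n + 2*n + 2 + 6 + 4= d^2*(-2*n - 4) + d*(n^2 + 6*n + 8) + 21*n^3 + 15*n^2 - 48*n + 12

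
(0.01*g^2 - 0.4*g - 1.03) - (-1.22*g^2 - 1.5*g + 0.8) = 1.23*g^2 + 1.1*g - 1.83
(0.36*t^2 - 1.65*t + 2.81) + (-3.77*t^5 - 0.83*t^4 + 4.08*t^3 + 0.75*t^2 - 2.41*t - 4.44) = -3.77*t^5 - 0.83*t^4 + 4.08*t^3 + 1.11*t^2 - 4.06*t - 1.63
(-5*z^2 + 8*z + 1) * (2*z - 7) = -10*z^3 + 51*z^2 - 54*z - 7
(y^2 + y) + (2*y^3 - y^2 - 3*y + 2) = 2*y^3 - 2*y + 2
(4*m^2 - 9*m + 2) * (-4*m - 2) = -16*m^3 + 28*m^2 + 10*m - 4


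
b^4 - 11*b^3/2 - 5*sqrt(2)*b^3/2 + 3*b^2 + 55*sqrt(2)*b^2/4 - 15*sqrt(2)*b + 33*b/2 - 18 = (b - 4)*(b - 3/2)*(b - 3*sqrt(2))*(b + sqrt(2)/2)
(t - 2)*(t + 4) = t^2 + 2*t - 8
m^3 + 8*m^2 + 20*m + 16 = (m + 2)^2*(m + 4)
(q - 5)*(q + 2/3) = q^2 - 13*q/3 - 10/3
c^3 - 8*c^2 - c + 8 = (c - 8)*(c - 1)*(c + 1)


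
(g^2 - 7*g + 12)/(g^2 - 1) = (g^2 - 7*g + 12)/(g^2 - 1)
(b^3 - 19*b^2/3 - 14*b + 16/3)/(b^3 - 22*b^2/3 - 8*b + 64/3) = (3*b - 1)/(3*b - 4)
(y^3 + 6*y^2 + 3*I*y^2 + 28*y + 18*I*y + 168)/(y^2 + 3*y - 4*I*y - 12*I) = (y^2 + y*(6 + 7*I) + 42*I)/(y + 3)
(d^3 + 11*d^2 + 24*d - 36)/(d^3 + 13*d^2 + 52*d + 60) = (d^2 + 5*d - 6)/(d^2 + 7*d + 10)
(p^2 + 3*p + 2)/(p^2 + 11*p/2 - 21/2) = 2*(p^2 + 3*p + 2)/(2*p^2 + 11*p - 21)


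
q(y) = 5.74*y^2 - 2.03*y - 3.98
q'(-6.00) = -70.91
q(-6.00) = 214.84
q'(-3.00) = -36.47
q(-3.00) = 53.77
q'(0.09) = -1.00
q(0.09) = -4.12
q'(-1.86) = -23.38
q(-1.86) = 19.65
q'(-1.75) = -22.12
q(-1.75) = 17.15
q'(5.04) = 55.83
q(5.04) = 131.59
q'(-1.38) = -17.87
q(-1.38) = 9.75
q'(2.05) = 21.50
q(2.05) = 15.98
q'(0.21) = 0.38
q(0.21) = -4.15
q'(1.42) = 14.27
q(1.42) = 4.71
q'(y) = 11.48*y - 2.03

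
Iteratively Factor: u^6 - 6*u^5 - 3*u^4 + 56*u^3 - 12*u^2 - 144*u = (u)*(u^5 - 6*u^4 - 3*u^3 + 56*u^2 - 12*u - 144) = u*(u - 4)*(u^4 - 2*u^3 - 11*u^2 + 12*u + 36) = u*(u - 4)*(u - 3)*(u^3 + u^2 - 8*u - 12) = u*(u - 4)*(u - 3)^2*(u^2 + 4*u + 4) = u*(u - 4)*(u - 3)^2*(u + 2)*(u + 2)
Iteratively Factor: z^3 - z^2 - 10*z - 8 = (z + 2)*(z^2 - 3*z - 4) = (z - 4)*(z + 2)*(z + 1)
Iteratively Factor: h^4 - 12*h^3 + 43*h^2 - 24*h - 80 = (h - 4)*(h^3 - 8*h^2 + 11*h + 20) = (h - 4)^2*(h^2 - 4*h - 5) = (h - 4)^2*(h + 1)*(h - 5)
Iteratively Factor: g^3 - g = (g)*(g^2 - 1) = g*(g + 1)*(g - 1)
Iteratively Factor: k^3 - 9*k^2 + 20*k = (k)*(k^2 - 9*k + 20) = k*(k - 4)*(k - 5)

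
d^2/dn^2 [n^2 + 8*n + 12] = 2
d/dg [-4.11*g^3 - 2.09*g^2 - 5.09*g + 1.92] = -12.33*g^2 - 4.18*g - 5.09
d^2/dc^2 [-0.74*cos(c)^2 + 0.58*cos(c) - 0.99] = -0.58*cos(c) + 1.48*cos(2*c)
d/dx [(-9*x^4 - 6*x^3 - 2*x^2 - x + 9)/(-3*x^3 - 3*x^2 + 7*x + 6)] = (27*x^6 + 54*x^5 - 177*x^4 - 306*x^3 - 44*x^2 + 30*x - 69)/(9*x^6 + 18*x^5 - 33*x^4 - 78*x^3 + 13*x^2 + 84*x + 36)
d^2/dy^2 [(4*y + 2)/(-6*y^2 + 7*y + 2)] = 4*((2*y + 1)*(12*y - 7)^2 + 4*(9*y - 2)*(-6*y^2 + 7*y + 2))/(-6*y^2 + 7*y + 2)^3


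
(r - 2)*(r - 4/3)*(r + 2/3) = r^3 - 8*r^2/3 + 4*r/9 + 16/9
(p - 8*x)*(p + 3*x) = p^2 - 5*p*x - 24*x^2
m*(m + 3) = m^2 + 3*m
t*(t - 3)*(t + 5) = t^3 + 2*t^2 - 15*t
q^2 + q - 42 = (q - 6)*(q + 7)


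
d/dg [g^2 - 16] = 2*g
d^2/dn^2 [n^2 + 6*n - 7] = 2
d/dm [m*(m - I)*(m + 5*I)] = 3*m^2 + 8*I*m + 5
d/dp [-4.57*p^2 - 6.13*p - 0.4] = -9.14*p - 6.13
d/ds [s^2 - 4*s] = 2*s - 4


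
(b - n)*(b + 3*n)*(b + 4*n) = b^3 + 6*b^2*n + 5*b*n^2 - 12*n^3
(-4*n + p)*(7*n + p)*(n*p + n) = -28*n^3*p - 28*n^3 + 3*n^2*p^2 + 3*n^2*p + n*p^3 + n*p^2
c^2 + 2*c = c*(c + 2)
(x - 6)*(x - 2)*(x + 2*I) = x^3 - 8*x^2 + 2*I*x^2 + 12*x - 16*I*x + 24*I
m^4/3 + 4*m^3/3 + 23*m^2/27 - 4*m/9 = m*(m/3 + 1)*(m - 1/3)*(m + 4/3)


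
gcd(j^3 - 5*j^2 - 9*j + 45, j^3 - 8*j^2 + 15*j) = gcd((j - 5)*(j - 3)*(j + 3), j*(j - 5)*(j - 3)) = j^2 - 8*j + 15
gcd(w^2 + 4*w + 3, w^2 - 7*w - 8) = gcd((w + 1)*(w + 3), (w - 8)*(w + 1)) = w + 1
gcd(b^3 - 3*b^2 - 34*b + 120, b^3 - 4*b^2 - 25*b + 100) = b^2 - 9*b + 20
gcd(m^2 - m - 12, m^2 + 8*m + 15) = m + 3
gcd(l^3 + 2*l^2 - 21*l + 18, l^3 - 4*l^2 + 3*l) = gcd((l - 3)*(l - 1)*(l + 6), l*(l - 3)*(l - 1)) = l^2 - 4*l + 3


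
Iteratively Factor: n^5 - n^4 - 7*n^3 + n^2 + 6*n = (n + 2)*(n^4 - 3*n^3 - n^2 + 3*n) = (n + 1)*(n + 2)*(n^3 - 4*n^2 + 3*n) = (n - 1)*(n + 1)*(n + 2)*(n^2 - 3*n) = (n - 3)*(n - 1)*(n + 1)*(n + 2)*(n)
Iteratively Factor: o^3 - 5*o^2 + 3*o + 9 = (o - 3)*(o^2 - 2*o - 3) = (o - 3)^2*(o + 1)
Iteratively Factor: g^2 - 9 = (g + 3)*(g - 3)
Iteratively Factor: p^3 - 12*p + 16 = (p - 2)*(p^2 + 2*p - 8) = (p - 2)*(p + 4)*(p - 2)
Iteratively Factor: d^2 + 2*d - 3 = (d - 1)*(d + 3)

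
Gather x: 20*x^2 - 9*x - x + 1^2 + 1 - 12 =20*x^2 - 10*x - 10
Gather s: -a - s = -a - s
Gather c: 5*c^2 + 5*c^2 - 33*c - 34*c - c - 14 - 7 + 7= 10*c^2 - 68*c - 14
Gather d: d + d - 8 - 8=2*d - 16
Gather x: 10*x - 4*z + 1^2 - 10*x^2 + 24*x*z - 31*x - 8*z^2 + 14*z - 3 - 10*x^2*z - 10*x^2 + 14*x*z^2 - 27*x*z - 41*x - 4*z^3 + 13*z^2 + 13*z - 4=x^2*(-10*z - 20) + x*(14*z^2 - 3*z - 62) - 4*z^3 + 5*z^2 + 23*z - 6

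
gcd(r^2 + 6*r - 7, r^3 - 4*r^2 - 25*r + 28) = r - 1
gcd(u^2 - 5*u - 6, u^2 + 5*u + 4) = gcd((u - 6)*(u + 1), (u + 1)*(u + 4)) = u + 1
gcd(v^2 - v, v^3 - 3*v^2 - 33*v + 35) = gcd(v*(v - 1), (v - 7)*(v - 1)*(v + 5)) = v - 1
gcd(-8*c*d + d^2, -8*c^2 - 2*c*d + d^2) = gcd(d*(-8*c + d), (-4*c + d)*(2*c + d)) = 1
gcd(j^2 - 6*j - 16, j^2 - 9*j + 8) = j - 8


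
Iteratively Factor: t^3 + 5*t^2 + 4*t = (t)*(t^2 + 5*t + 4) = t*(t + 1)*(t + 4)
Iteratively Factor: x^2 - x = (x - 1)*(x)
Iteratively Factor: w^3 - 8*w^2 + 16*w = (w - 4)*(w^2 - 4*w) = (w - 4)^2*(w)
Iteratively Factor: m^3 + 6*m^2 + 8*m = (m)*(m^2 + 6*m + 8) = m*(m + 2)*(m + 4)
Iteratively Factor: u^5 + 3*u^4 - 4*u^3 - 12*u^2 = (u + 3)*(u^4 - 4*u^2) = u*(u + 3)*(u^3 - 4*u) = u*(u - 2)*(u + 3)*(u^2 + 2*u) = u^2*(u - 2)*(u + 3)*(u + 2)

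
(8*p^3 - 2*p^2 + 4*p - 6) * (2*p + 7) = 16*p^4 + 52*p^3 - 6*p^2 + 16*p - 42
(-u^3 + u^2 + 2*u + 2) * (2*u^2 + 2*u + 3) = -2*u^5 + 3*u^3 + 11*u^2 + 10*u + 6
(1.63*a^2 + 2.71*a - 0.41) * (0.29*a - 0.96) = 0.4727*a^3 - 0.7789*a^2 - 2.7205*a + 0.3936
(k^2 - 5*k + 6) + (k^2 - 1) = 2*k^2 - 5*k + 5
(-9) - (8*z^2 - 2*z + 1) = -8*z^2 + 2*z - 10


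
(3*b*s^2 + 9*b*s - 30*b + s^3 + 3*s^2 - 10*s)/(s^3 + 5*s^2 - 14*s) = (3*b*s + 15*b + s^2 + 5*s)/(s*(s + 7))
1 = 1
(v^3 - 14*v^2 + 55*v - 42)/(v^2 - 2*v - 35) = (v^2 - 7*v + 6)/(v + 5)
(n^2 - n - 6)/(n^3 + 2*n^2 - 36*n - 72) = (n - 3)/(n^2 - 36)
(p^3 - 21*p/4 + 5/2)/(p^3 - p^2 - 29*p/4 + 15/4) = (p - 2)/(p - 3)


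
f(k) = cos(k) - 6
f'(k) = -sin(k)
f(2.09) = -6.50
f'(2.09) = -0.87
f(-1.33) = -5.76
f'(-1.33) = 0.97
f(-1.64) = -6.07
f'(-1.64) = 1.00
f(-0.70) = -5.24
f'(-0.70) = 0.64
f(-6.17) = -5.01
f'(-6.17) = -0.11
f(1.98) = -6.40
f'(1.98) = -0.92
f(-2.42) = -6.75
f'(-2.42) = 0.66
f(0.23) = -5.03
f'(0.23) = -0.23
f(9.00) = -6.91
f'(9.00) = -0.41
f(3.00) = -6.99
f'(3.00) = -0.14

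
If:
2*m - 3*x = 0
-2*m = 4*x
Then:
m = 0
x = 0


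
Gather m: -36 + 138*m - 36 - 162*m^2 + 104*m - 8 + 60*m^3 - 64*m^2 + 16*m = 60*m^3 - 226*m^2 + 258*m - 80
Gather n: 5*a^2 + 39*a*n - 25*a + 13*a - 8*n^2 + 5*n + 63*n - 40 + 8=5*a^2 - 12*a - 8*n^2 + n*(39*a + 68) - 32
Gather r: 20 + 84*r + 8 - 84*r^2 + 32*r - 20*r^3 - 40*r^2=-20*r^3 - 124*r^2 + 116*r + 28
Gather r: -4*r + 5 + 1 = 6 - 4*r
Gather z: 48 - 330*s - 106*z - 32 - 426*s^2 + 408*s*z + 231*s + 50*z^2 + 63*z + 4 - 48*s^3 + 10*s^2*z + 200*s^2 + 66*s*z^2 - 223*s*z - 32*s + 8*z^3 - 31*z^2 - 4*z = -48*s^3 - 226*s^2 - 131*s + 8*z^3 + z^2*(66*s + 19) + z*(10*s^2 + 185*s - 47) + 20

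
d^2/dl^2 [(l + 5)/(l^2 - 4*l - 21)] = 2*((-3*l - 1)*(-l^2 + 4*l + 21) - 4*(l - 2)^2*(l + 5))/(-l^2 + 4*l + 21)^3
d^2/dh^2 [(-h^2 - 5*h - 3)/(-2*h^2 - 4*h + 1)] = 6*(4*h^3 + 14*h^2 + 34*h + 25)/(8*h^6 + 48*h^5 + 84*h^4 + 16*h^3 - 42*h^2 + 12*h - 1)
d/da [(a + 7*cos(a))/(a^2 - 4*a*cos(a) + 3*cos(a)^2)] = (-11*a^2*sin(a) - a^2 + 3*a*sin(2*a) - 14*a*cos(a) + 21*sin(a)/4 + 21*sin(3*a)/4 + 31*cos(2*a)/2 + 31/2)/((a - 3*cos(a))^2*(a - cos(a))^2)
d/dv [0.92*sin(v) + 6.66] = 0.92*cos(v)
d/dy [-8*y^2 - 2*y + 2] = -16*y - 2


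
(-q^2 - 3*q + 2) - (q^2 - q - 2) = -2*q^2 - 2*q + 4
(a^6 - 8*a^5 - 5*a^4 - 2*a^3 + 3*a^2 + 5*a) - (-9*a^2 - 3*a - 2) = a^6 - 8*a^5 - 5*a^4 - 2*a^3 + 12*a^2 + 8*a + 2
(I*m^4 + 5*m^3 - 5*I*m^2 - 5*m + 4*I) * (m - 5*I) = I*m^5 + 10*m^4 - 30*I*m^3 - 30*m^2 + 29*I*m + 20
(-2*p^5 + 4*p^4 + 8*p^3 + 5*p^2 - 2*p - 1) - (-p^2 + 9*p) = -2*p^5 + 4*p^4 + 8*p^3 + 6*p^2 - 11*p - 1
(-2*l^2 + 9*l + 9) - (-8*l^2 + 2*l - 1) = 6*l^2 + 7*l + 10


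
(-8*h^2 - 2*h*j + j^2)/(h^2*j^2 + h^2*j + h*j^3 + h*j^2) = (-8*h^2 - 2*h*j + j^2)/(h*j*(h*j + h + j^2 + j))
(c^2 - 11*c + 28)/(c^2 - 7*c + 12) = (c - 7)/(c - 3)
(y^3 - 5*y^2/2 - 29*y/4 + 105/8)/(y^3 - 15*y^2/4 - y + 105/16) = 2*(2*y + 5)/(4*y + 5)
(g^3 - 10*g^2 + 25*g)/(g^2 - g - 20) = g*(g - 5)/(g + 4)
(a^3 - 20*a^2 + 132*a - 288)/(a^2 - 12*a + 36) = a - 8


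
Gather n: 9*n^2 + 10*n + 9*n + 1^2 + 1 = 9*n^2 + 19*n + 2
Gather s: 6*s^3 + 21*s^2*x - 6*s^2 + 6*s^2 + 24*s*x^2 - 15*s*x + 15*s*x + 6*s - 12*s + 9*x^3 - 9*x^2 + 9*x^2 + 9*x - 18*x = 6*s^3 + 21*s^2*x + s*(24*x^2 - 6) + 9*x^3 - 9*x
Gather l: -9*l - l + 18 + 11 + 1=30 - 10*l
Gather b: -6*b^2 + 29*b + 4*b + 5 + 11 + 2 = -6*b^2 + 33*b + 18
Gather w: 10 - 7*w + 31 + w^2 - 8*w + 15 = w^2 - 15*w + 56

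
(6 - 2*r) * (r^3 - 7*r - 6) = -2*r^4 + 6*r^3 + 14*r^2 - 30*r - 36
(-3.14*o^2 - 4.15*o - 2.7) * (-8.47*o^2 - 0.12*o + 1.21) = 26.5958*o^4 + 35.5273*o^3 + 19.5676*o^2 - 4.6975*o - 3.267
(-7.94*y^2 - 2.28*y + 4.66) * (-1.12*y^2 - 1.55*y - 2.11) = 8.8928*y^4 + 14.8606*y^3 + 15.0682*y^2 - 2.4122*y - 9.8326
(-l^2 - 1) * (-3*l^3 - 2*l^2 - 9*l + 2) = 3*l^5 + 2*l^4 + 12*l^3 + 9*l - 2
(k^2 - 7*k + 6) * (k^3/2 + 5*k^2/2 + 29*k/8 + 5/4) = k^5/2 - k^4 - 87*k^3/8 - 73*k^2/8 + 13*k + 15/2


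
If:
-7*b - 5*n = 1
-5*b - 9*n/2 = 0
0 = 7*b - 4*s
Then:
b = -9/13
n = 10/13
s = -63/52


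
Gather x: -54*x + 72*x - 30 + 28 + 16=18*x + 14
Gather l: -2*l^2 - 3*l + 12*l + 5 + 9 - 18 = -2*l^2 + 9*l - 4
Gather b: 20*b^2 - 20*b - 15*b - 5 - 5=20*b^2 - 35*b - 10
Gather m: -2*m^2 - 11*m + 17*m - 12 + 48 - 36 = -2*m^2 + 6*m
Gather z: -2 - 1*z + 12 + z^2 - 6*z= z^2 - 7*z + 10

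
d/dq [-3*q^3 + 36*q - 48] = 36 - 9*q^2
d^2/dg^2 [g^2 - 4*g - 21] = 2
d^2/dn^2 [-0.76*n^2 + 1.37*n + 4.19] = -1.52000000000000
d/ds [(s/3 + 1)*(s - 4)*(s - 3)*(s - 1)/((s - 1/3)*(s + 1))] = (6*s^5 - 9*s^4 - 24*s^3 - 130*s^2 + 226*s + 27)/(9*s^4 + 12*s^3 - 2*s^2 - 4*s + 1)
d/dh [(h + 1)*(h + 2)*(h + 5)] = 3*h^2 + 16*h + 17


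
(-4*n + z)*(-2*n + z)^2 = -16*n^3 + 20*n^2*z - 8*n*z^2 + z^3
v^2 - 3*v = v*(v - 3)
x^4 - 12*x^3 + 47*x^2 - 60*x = x*(x - 5)*(x - 4)*(x - 3)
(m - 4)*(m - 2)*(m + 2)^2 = m^4 - 2*m^3 - 12*m^2 + 8*m + 32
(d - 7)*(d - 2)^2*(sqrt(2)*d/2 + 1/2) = sqrt(2)*d^4/2 - 11*sqrt(2)*d^3/2 + d^3/2 - 11*d^2/2 + 16*sqrt(2)*d^2 - 14*sqrt(2)*d + 16*d - 14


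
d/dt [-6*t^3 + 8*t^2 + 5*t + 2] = -18*t^2 + 16*t + 5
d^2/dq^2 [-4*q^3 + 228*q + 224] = -24*q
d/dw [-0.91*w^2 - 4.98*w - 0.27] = -1.82*w - 4.98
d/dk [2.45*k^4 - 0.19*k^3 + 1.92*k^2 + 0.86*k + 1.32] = 9.8*k^3 - 0.57*k^2 + 3.84*k + 0.86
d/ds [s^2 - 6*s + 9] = 2*s - 6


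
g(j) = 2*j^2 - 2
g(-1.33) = 1.54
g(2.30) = 8.58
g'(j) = 4*j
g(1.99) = 5.92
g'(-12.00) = -48.00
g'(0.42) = 1.68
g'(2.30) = 9.20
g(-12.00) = 286.00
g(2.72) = 12.80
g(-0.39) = -1.70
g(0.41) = -1.66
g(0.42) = -1.65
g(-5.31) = 54.39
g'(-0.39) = -1.56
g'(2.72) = 10.88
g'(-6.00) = -24.00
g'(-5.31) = -21.24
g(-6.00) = 70.00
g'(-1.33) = -5.32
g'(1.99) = 7.96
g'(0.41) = 1.64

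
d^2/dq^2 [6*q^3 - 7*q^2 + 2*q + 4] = 36*q - 14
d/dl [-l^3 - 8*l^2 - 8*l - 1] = -3*l^2 - 16*l - 8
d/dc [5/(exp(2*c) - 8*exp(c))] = 10*(4 - exp(c))*exp(-c)/(exp(c) - 8)^2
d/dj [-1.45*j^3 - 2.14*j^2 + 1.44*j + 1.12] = -4.35*j^2 - 4.28*j + 1.44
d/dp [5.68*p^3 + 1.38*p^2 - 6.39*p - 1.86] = 17.04*p^2 + 2.76*p - 6.39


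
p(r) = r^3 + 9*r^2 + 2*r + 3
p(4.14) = 236.49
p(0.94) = 13.66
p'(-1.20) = -15.28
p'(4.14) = 127.94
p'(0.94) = 21.57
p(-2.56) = 40.09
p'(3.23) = 91.44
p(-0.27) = 3.10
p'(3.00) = 83.00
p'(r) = 3*r^2 + 18*r + 2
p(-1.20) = 11.83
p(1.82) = 42.48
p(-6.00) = 99.00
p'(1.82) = 44.70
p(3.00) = 117.00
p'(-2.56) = -24.42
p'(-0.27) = -2.64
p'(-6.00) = 2.00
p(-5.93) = 99.10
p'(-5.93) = 0.75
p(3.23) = 137.05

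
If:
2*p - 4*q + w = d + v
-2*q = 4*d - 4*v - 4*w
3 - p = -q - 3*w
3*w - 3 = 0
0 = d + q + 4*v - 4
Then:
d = -44/13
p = 186/13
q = 108/13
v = -3/13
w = 1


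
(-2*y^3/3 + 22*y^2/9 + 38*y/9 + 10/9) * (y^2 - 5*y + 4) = -2*y^5/3 + 52*y^4/9 - 32*y^3/3 - 92*y^2/9 + 34*y/3 + 40/9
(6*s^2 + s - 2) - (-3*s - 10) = 6*s^2 + 4*s + 8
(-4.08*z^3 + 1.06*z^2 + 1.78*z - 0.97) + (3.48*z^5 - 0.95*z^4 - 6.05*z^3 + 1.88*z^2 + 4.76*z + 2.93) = 3.48*z^5 - 0.95*z^4 - 10.13*z^3 + 2.94*z^2 + 6.54*z + 1.96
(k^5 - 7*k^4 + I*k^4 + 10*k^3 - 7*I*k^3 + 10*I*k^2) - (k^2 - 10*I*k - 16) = k^5 - 7*k^4 + I*k^4 + 10*k^3 - 7*I*k^3 - k^2 + 10*I*k^2 + 10*I*k + 16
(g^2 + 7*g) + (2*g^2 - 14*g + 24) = 3*g^2 - 7*g + 24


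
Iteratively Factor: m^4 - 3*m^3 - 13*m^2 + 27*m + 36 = (m + 3)*(m^3 - 6*m^2 + 5*m + 12) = (m - 3)*(m + 3)*(m^2 - 3*m - 4) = (m - 4)*(m - 3)*(m + 3)*(m + 1)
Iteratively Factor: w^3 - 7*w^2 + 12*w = (w - 3)*(w^2 - 4*w) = w*(w - 3)*(w - 4)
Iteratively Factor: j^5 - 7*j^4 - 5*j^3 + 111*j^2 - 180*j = (j - 3)*(j^4 - 4*j^3 - 17*j^2 + 60*j) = (j - 5)*(j - 3)*(j^3 + j^2 - 12*j) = (j - 5)*(j - 3)^2*(j^2 + 4*j) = (j - 5)*(j - 3)^2*(j + 4)*(j)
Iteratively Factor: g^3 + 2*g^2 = (g + 2)*(g^2) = g*(g + 2)*(g)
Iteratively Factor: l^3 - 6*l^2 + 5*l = (l - 5)*(l^2 - l) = l*(l - 5)*(l - 1)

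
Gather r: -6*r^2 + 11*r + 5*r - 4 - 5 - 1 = -6*r^2 + 16*r - 10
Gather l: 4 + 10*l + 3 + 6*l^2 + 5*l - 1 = 6*l^2 + 15*l + 6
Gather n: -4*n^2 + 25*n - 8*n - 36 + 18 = -4*n^2 + 17*n - 18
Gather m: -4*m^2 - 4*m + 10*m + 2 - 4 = -4*m^2 + 6*m - 2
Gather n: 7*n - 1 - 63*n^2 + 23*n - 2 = -63*n^2 + 30*n - 3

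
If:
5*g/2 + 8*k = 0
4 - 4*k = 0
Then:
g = -16/5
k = 1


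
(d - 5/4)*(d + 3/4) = d^2 - d/2 - 15/16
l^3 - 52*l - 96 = (l - 8)*(l + 2)*(l + 6)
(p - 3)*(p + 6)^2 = p^3 + 9*p^2 - 108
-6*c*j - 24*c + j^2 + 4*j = (-6*c + j)*(j + 4)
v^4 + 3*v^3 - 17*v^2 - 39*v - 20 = (v - 4)*(v + 1)^2*(v + 5)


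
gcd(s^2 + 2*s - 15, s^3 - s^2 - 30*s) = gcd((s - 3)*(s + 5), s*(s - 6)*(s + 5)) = s + 5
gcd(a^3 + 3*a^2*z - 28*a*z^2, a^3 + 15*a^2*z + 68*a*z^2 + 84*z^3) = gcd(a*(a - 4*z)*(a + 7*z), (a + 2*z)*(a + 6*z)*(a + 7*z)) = a + 7*z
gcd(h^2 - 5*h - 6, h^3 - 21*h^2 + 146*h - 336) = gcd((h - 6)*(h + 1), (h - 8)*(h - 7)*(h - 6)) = h - 6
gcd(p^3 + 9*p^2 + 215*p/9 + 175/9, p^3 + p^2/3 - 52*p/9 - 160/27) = p + 5/3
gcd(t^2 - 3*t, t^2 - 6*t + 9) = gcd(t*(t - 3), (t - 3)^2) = t - 3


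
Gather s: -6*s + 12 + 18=30 - 6*s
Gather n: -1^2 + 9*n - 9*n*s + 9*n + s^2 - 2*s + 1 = n*(18 - 9*s) + s^2 - 2*s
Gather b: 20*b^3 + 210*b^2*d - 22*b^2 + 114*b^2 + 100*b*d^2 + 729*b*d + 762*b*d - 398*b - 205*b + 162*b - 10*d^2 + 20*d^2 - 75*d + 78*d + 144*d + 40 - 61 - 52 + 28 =20*b^3 + b^2*(210*d + 92) + b*(100*d^2 + 1491*d - 441) + 10*d^2 + 147*d - 45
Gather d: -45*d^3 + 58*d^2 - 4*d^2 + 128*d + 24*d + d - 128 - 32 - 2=-45*d^3 + 54*d^2 + 153*d - 162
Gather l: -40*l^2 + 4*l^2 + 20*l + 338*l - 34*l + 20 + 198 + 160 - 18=-36*l^2 + 324*l + 360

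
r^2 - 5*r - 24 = (r - 8)*(r + 3)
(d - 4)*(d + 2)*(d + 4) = d^3 + 2*d^2 - 16*d - 32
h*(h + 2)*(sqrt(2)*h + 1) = sqrt(2)*h^3 + h^2 + 2*sqrt(2)*h^2 + 2*h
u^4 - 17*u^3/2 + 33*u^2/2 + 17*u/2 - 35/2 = (u - 5)*(u - 7/2)*(u - 1)*(u + 1)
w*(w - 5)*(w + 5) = w^3 - 25*w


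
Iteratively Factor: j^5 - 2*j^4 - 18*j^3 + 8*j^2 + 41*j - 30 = (j + 3)*(j^4 - 5*j^3 - 3*j^2 + 17*j - 10) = (j - 5)*(j + 3)*(j^3 - 3*j + 2) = (j - 5)*(j + 2)*(j + 3)*(j^2 - 2*j + 1) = (j - 5)*(j - 1)*(j + 2)*(j + 3)*(j - 1)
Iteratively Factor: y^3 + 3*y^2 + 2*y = (y + 2)*(y^2 + y) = (y + 1)*(y + 2)*(y)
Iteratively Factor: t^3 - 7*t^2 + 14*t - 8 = (t - 4)*(t^2 - 3*t + 2) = (t - 4)*(t - 2)*(t - 1)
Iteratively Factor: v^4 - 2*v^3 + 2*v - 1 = (v + 1)*(v^3 - 3*v^2 + 3*v - 1) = (v - 1)*(v + 1)*(v^2 - 2*v + 1) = (v - 1)^2*(v + 1)*(v - 1)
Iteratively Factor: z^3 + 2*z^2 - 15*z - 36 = (z + 3)*(z^2 - z - 12) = (z + 3)^2*(z - 4)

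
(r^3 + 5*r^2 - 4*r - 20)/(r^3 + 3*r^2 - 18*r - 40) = (r - 2)/(r - 4)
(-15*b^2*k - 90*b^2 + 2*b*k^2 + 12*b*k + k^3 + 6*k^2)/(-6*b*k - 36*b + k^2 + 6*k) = (15*b^2 - 2*b*k - k^2)/(6*b - k)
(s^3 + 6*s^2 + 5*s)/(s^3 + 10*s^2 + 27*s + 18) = s*(s + 5)/(s^2 + 9*s + 18)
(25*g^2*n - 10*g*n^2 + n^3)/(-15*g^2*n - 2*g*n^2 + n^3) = (-5*g + n)/(3*g + n)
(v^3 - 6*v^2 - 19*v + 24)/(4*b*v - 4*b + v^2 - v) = (v^2 - 5*v - 24)/(4*b + v)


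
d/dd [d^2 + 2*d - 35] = 2*d + 2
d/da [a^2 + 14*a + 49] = 2*a + 14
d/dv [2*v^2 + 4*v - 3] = 4*v + 4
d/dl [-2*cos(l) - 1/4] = 2*sin(l)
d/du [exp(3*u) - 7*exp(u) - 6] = (3*exp(2*u) - 7)*exp(u)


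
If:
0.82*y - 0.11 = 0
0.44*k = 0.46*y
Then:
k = 0.14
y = 0.13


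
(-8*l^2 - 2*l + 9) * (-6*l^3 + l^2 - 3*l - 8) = 48*l^5 + 4*l^4 - 32*l^3 + 79*l^2 - 11*l - 72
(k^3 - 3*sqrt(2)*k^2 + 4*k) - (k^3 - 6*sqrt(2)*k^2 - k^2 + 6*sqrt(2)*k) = k^2 + 3*sqrt(2)*k^2 - 6*sqrt(2)*k + 4*k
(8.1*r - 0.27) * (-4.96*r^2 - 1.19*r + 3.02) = -40.176*r^3 - 8.2998*r^2 + 24.7833*r - 0.8154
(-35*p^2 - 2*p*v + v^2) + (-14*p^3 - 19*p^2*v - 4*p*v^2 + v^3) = -14*p^3 - 19*p^2*v - 35*p^2 - 4*p*v^2 - 2*p*v + v^3 + v^2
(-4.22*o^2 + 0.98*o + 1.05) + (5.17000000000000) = -4.22*o^2 + 0.98*o + 6.22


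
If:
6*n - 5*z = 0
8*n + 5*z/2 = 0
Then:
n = 0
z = 0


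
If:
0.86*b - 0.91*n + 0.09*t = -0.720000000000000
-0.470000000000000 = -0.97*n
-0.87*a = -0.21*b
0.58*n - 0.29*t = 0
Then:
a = -0.10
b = -0.43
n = 0.48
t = 0.97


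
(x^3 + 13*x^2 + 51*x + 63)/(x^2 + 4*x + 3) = (x^2 + 10*x + 21)/(x + 1)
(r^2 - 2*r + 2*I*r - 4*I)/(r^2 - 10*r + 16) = (r + 2*I)/(r - 8)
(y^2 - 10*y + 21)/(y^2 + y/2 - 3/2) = 2*(y^2 - 10*y + 21)/(2*y^2 + y - 3)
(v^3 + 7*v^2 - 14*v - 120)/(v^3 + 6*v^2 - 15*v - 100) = (v + 6)/(v + 5)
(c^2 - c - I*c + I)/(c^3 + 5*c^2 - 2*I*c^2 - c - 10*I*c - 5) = (c - 1)/(c^2 + c*(5 - I) - 5*I)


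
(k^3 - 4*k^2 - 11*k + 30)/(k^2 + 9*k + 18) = (k^2 - 7*k + 10)/(k + 6)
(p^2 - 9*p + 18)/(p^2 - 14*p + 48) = (p - 3)/(p - 8)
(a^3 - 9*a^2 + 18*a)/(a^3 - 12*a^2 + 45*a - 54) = a/(a - 3)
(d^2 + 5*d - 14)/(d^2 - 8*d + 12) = (d + 7)/(d - 6)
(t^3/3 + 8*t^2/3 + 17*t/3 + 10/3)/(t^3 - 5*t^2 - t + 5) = (t^2 + 7*t + 10)/(3*(t^2 - 6*t + 5))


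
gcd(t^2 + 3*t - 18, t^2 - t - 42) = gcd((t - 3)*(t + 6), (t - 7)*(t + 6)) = t + 6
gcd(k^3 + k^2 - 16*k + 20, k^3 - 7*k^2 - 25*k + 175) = k + 5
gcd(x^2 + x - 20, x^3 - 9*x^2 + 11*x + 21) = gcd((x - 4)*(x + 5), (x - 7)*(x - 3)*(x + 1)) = 1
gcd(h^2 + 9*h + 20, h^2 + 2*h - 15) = h + 5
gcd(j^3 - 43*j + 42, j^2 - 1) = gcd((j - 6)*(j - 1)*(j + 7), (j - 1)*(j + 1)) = j - 1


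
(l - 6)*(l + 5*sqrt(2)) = l^2 - 6*l + 5*sqrt(2)*l - 30*sqrt(2)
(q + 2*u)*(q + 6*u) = q^2 + 8*q*u + 12*u^2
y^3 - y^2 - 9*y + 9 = (y - 3)*(y - 1)*(y + 3)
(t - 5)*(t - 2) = t^2 - 7*t + 10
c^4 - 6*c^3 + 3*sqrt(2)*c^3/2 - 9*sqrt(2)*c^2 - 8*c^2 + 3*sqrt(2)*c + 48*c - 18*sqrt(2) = (c - 6)*(c - sqrt(2))*(c - sqrt(2)/2)*(c + 3*sqrt(2))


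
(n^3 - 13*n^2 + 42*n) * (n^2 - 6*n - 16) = n^5 - 19*n^4 + 104*n^3 - 44*n^2 - 672*n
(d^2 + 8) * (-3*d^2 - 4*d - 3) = -3*d^4 - 4*d^3 - 27*d^2 - 32*d - 24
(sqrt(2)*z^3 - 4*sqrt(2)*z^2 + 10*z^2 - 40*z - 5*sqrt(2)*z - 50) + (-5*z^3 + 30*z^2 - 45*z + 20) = -5*z^3 + sqrt(2)*z^3 - 4*sqrt(2)*z^2 + 40*z^2 - 85*z - 5*sqrt(2)*z - 30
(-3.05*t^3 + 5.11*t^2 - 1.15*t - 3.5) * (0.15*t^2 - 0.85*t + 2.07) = -0.4575*t^5 + 3.359*t^4 - 10.8295*t^3 + 11.0302*t^2 + 0.5945*t - 7.245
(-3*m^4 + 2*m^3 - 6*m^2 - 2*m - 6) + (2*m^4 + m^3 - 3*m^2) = -m^4 + 3*m^3 - 9*m^2 - 2*m - 6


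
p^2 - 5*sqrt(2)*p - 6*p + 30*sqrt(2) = (p - 6)*(p - 5*sqrt(2))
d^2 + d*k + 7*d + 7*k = (d + 7)*(d + k)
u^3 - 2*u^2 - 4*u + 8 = (u - 2)^2*(u + 2)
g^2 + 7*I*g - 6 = (g + I)*(g + 6*I)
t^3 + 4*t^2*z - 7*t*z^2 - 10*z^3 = (t - 2*z)*(t + z)*(t + 5*z)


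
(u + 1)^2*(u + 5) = u^3 + 7*u^2 + 11*u + 5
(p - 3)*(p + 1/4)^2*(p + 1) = p^4 - 3*p^3/2 - 63*p^2/16 - 13*p/8 - 3/16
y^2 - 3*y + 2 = (y - 2)*(y - 1)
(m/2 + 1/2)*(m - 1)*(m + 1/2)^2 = m^4/2 + m^3/2 - 3*m^2/8 - m/2 - 1/8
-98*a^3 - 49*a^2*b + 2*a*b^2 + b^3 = (-7*a + b)*(2*a + b)*(7*a + b)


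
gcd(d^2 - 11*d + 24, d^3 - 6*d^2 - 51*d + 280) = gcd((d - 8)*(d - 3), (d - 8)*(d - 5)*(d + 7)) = d - 8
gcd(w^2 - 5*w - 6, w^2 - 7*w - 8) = w + 1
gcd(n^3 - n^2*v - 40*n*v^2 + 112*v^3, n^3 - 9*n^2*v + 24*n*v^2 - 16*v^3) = n^2 - 8*n*v + 16*v^2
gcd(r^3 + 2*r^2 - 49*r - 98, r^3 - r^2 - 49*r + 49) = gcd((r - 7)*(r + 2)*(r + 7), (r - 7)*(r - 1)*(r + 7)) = r^2 - 49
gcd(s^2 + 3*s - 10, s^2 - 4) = s - 2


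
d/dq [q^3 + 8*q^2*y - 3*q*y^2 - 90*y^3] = 3*q^2 + 16*q*y - 3*y^2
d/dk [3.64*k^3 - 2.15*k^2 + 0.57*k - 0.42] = 10.92*k^2 - 4.3*k + 0.57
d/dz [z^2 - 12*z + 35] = 2*z - 12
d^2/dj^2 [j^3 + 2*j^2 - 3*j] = 6*j + 4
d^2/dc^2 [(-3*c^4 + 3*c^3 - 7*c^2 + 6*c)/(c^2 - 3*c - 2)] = 2*(-3*c^6 + 27*c^5 - 63*c^4 - 126*c^3 - 60*c^2 + 72*c - 64)/(c^6 - 9*c^5 + 21*c^4 + 9*c^3 - 42*c^2 - 36*c - 8)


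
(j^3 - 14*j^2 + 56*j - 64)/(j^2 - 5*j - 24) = (j^2 - 6*j + 8)/(j + 3)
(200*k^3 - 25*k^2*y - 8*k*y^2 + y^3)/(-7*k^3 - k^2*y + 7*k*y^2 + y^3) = (-200*k^3 + 25*k^2*y + 8*k*y^2 - y^3)/(7*k^3 + k^2*y - 7*k*y^2 - y^3)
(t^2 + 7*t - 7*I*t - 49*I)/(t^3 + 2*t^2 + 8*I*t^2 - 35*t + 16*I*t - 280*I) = (t - 7*I)/(t^2 + t*(-5 + 8*I) - 40*I)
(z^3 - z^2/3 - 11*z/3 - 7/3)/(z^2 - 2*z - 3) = (3*z^2 - 4*z - 7)/(3*(z - 3))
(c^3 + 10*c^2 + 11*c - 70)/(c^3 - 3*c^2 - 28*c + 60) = (c + 7)/(c - 6)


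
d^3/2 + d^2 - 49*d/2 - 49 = (d/2 + 1)*(d - 7)*(d + 7)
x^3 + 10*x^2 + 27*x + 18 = (x + 1)*(x + 3)*(x + 6)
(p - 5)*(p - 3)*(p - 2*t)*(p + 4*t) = p^4 + 2*p^3*t - 8*p^3 - 8*p^2*t^2 - 16*p^2*t + 15*p^2 + 64*p*t^2 + 30*p*t - 120*t^2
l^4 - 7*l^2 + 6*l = l*(l - 2)*(l - 1)*(l + 3)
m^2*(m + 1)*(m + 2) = m^4 + 3*m^3 + 2*m^2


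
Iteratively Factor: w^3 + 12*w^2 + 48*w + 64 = (w + 4)*(w^2 + 8*w + 16) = (w + 4)^2*(w + 4)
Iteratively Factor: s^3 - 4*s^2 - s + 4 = (s - 1)*(s^2 - 3*s - 4) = (s - 1)*(s + 1)*(s - 4)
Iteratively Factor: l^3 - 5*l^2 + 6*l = (l)*(l^2 - 5*l + 6) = l*(l - 2)*(l - 3)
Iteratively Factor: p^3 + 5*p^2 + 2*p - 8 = (p + 4)*(p^2 + p - 2) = (p - 1)*(p + 4)*(p + 2)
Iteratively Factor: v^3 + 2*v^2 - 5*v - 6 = (v - 2)*(v^2 + 4*v + 3) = (v - 2)*(v + 1)*(v + 3)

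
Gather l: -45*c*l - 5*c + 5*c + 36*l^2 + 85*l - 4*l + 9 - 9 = 36*l^2 + l*(81 - 45*c)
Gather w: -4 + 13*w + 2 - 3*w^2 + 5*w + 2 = -3*w^2 + 18*w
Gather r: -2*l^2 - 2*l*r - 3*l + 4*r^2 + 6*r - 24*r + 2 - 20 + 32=-2*l^2 - 3*l + 4*r^2 + r*(-2*l - 18) + 14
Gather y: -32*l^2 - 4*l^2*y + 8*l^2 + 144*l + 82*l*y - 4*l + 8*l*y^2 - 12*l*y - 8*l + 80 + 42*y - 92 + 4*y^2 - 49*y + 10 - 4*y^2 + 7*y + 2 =-24*l^2 + 8*l*y^2 + 132*l + y*(-4*l^2 + 70*l)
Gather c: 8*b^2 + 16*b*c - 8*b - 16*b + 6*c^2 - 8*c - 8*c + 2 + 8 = 8*b^2 - 24*b + 6*c^2 + c*(16*b - 16) + 10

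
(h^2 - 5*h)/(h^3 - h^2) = (h - 5)/(h*(h - 1))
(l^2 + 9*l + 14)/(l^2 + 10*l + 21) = (l + 2)/(l + 3)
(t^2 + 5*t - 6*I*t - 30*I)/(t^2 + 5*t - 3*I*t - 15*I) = (t - 6*I)/(t - 3*I)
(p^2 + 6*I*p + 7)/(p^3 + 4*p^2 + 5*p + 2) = (p^2 + 6*I*p + 7)/(p^3 + 4*p^2 + 5*p + 2)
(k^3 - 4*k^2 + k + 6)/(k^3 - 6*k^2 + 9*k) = (k^2 - k - 2)/(k*(k - 3))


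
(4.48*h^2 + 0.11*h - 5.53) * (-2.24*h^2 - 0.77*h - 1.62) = -10.0352*h^4 - 3.696*h^3 + 5.0449*h^2 + 4.0799*h + 8.9586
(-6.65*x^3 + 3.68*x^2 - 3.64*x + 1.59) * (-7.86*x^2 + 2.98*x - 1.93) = 52.269*x^5 - 48.7418*x^4 + 52.4113*x^3 - 30.447*x^2 + 11.7634*x - 3.0687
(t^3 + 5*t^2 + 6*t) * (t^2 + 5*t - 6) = t^5 + 10*t^4 + 25*t^3 - 36*t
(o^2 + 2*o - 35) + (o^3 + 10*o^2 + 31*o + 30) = o^3 + 11*o^2 + 33*o - 5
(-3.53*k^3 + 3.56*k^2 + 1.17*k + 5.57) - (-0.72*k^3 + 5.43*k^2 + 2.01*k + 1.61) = -2.81*k^3 - 1.87*k^2 - 0.84*k + 3.96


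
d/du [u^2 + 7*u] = 2*u + 7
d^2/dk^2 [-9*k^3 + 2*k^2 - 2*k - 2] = 4 - 54*k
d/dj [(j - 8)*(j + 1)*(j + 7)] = 3*j^2 - 57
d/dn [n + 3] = 1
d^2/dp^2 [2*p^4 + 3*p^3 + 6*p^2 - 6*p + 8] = 24*p^2 + 18*p + 12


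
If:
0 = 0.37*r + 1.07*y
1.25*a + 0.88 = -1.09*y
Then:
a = -0.872*y - 0.704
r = -2.89189189189189*y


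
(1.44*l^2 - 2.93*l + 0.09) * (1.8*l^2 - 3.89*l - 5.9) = 2.592*l^4 - 10.8756*l^3 + 3.0637*l^2 + 16.9369*l - 0.531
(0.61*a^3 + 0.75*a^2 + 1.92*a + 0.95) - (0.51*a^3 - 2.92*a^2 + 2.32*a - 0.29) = 0.1*a^3 + 3.67*a^2 - 0.4*a + 1.24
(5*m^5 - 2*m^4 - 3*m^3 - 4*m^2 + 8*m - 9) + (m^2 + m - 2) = 5*m^5 - 2*m^4 - 3*m^3 - 3*m^2 + 9*m - 11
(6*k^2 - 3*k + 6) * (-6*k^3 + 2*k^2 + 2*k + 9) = -36*k^5 + 30*k^4 - 30*k^3 + 60*k^2 - 15*k + 54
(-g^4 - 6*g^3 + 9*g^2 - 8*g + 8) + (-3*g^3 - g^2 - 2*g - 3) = -g^4 - 9*g^3 + 8*g^2 - 10*g + 5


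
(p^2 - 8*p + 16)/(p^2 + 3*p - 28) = (p - 4)/(p + 7)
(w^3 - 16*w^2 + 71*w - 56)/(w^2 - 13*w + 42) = (w^2 - 9*w + 8)/(w - 6)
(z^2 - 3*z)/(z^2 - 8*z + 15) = z/(z - 5)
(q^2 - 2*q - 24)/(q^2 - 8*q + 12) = (q + 4)/(q - 2)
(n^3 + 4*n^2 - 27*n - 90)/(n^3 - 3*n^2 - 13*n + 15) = (n + 6)/(n - 1)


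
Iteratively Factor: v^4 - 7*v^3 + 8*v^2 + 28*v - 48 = (v - 3)*(v^3 - 4*v^2 - 4*v + 16) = (v - 4)*(v - 3)*(v^2 - 4) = (v - 4)*(v - 3)*(v - 2)*(v + 2)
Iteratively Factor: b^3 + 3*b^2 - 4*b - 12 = (b + 3)*(b^2 - 4) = (b - 2)*(b + 3)*(b + 2)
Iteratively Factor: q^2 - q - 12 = (q + 3)*(q - 4)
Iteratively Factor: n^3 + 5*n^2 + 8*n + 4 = (n + 1)*(n^2 + 4*n + 4) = (n + 1)*(n + 2)*(n + 2)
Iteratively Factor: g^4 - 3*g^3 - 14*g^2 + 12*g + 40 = (g - 2)*(g^3 - g^2 - 16*g - 20) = (g - 2)*(g + 2)*(g^2 - 3*g - 10) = (g - 5)*(g - 2)*(g + 2)*(g + 2)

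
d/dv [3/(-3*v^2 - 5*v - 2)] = 3*(6*v + 5)/(3*v^2 + 5*v + 2)^2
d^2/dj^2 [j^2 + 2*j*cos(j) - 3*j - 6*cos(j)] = -2*j*cos(j) - 4*sin(j) + 6*cos(j) + 2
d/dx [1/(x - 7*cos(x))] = -(7*sin(x) + 1)/(x - 7*cos(x))^2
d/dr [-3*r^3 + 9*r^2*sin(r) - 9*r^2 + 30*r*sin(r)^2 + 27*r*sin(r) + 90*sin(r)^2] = 9*r^2*cos(r) - 9*r^2 + 18*r*sin(r) + 30*r*sin(2*r) + 27*r*cos(r) - 18*r + 30*sin(r)^2 + 27*sin(r) + 90*sin(2*r)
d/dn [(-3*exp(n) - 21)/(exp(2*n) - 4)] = 3*(2*(exp(n) + 7)*exp(n) - exp(2*n) + 4)*exp(n)/(exp(2*n) - 4)^2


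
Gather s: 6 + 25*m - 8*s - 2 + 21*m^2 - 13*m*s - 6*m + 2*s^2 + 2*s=21*m^2 + 19*m + 2*s^2 + s*(-13*m - 6) + 4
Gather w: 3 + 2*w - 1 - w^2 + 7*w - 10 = -w^2 + 9*w - 8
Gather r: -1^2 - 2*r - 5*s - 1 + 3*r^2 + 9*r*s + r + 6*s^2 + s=3*r^2 + r*(9*s - 1) + 6*s^2 - 4*s - 2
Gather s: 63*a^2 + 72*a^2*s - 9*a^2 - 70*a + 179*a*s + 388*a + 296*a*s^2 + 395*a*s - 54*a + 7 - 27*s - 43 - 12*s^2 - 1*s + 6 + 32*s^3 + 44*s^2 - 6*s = 54*a^2 + 264*a + 32*s^3 + s^2*(296*a + 32) + s*(72*a^2 + 574*a - 34) - 30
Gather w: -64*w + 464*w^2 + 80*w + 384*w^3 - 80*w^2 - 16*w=384*w^3 + 384*w^2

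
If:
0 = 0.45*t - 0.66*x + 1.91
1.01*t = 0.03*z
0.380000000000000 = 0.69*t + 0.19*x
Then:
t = -0.21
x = 2.75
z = -6.98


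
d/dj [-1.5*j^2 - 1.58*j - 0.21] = -3.0*j - 1.58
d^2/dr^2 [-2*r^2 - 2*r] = -4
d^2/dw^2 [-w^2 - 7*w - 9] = -2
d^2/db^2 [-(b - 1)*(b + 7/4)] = -2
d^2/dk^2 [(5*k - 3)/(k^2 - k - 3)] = 2*((8 - 15*k)*(-k^2 + k + 3) - (2*k - 1)^2*(5*k - 3))/(-k^2 + k + 3)^3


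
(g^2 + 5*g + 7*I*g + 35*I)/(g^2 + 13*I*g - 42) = (g + 5)/(g + 6*I)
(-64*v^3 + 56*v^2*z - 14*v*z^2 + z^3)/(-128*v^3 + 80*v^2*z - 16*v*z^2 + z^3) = (-2*v + z)/(-4*v + z)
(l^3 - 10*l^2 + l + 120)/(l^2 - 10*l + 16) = (l^2 - 2*l - 15)/(l - 2)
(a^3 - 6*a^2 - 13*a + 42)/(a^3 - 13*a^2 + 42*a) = (a^2 + a - 6)/(a*(a - 6))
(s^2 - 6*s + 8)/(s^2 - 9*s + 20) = (s - 2)/(s - 5)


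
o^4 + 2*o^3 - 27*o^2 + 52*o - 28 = (o - 2)^2*(o - 1)*(o + 7)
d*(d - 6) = d^2 - 6*d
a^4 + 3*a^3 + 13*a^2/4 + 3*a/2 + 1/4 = (a + 1/2)^2*(a + 1)^2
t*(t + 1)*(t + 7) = t^3 + 8*t^2 + 7*t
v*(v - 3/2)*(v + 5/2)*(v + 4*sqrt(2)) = v^4 + v^3 + 4*sqrt(2)*v^3 - 15*v^2/4 + 4*sqrt(2)*v^2 - 15*sqrt(2)*v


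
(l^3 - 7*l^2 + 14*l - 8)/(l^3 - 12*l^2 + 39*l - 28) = (l - 2)/(l - 7)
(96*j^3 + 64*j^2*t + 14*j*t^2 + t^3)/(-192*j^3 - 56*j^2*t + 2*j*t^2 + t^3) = (4*j + t)/(-8*j + t)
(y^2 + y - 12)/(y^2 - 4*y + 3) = (y + 4)/(y - 1)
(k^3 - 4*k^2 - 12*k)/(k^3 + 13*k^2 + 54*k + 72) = k*(k^2 - 4*k - 12)/(k^3 + 13*k^2 + 54*k + 72)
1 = 1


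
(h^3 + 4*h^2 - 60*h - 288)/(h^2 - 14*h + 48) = (h^2 + 12*h + 36)/(h - 6)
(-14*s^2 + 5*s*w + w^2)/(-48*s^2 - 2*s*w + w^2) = (14*s^2 - 5*s*w - w^2)/(48*s^2 + 2*s*w - w^2)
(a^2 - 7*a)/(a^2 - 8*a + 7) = a/(a - 1)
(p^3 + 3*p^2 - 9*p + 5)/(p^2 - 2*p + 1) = p + 5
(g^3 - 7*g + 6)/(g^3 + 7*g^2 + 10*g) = (g^3 - 7*g + 6)/(g*(g^2 + 7*g + 10))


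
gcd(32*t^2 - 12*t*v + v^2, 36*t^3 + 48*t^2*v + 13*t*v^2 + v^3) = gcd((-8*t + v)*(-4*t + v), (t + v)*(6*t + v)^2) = 1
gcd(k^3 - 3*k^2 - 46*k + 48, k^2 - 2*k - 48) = k^2 - 2*k - 48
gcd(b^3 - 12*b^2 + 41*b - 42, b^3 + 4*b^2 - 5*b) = 1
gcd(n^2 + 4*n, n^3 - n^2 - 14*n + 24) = n + 4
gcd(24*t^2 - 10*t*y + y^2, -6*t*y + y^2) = -6*t + y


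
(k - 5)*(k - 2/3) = k^2 - 17*k/3 + 10/3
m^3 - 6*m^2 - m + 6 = (m - 6)*(m - 1)*(m + 1)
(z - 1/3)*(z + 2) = z^2 + 5*z/3 - 2/3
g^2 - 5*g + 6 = (g - 3)*(g - 2)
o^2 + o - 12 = (o - 3)*(o + 4)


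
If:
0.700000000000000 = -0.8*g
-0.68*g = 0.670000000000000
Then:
No Solution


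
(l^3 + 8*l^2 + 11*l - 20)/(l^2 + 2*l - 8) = (l^2 + 4*l - 5)/(l - 2)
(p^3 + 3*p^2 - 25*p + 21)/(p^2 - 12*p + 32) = (p^3 + 3*p^2 - 25*p + 21)/(p^2 - 12*p + 32)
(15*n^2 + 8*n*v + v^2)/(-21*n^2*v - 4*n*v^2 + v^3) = (5*n + v)/(v*(-7*n + v))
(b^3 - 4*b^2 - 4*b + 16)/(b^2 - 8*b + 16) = (b^2 - 4)/(b - 4)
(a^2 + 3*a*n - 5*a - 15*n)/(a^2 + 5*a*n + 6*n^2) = (a - 5)/(a + 2*n)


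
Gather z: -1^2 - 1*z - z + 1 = -2*z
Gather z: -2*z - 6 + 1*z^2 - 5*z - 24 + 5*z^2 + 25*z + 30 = 6*z^2 + 18*z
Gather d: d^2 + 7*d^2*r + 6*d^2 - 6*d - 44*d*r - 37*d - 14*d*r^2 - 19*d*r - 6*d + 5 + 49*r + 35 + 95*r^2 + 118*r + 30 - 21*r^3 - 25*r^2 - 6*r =d^2*(7*r + 7) + d*(-14*r^2 - 63*r - 49) - 21*r^3 + 70*r^2 + 161*r + 70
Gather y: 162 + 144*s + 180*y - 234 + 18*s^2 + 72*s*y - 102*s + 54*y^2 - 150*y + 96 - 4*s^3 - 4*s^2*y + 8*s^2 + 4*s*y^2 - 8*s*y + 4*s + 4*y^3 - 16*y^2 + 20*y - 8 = -4*s^3 + 26*s^2 + 46*s + 4*y^3 + y^2*(4*s + 38) + y*(-4*s^2 + 64*s + 50) + 16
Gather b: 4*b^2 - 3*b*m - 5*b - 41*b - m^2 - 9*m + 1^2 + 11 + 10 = 4*b^2 + b*(-3*m - 46) - m^2 - 9*m + 22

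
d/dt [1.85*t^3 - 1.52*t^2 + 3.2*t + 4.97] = 5.55*t^2 - 3.04*t + 3.2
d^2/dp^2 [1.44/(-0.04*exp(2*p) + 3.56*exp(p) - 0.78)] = (-1.44*(0.08*exp(p) - 3.56)*(0.16*exp(p) - 7.12)*exp(p) + (0.2304*exp(p) - 5.1264)*(0.04*exp(2*p) - 3.56*exp(p) + 0.78))*exp(p)/(0.04*exp(2*p) - 3.56*exp(p) + 0.78)^3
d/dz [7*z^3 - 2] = 21*z^2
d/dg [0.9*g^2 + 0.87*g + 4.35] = 1.8*g + 0.87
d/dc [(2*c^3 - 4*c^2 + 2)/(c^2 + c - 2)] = 2*(c^2 + 4*c - 1)/(c^2 + 4*c + 4)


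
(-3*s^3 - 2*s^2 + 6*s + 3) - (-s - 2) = -3*s^3 - 2*s^2 + 7*s + 5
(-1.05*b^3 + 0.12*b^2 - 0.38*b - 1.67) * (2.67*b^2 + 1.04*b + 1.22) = -2.8035*b^5 - 0.7716*b^4 - 2.1708*b^3 - 4.7077*b^2 - 2.2004*b - 2.0374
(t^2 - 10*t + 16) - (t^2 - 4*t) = 16 - 6*t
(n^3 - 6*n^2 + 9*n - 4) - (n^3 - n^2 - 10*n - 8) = -5*n^2 + 19*n + 4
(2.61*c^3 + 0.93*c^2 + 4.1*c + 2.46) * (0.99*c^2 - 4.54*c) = 2.5839*c^5 - 10.9287*c^4 - 0.163200000000001*c^3 - 16.1786*c^2 - 11.1684*c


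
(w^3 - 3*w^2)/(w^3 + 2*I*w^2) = (w - 3)/(w + 2*I)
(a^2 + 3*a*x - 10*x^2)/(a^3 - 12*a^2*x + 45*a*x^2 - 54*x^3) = (a^2 + 3*a*x - 10*x^2)/(a^3 - 12*a^2*x + 45*a*x^2 - 54*x^3)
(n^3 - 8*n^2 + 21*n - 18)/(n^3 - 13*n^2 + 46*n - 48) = (n - 3)/(n - 8)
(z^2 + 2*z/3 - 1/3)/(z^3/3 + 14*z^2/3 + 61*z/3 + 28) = (3*z^2 + 2*z - 1)/(z^3 + 14*z^2 + 61*z + 84)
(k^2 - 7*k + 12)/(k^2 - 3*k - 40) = (-k^2 + 7*k - 12)/(-k^2 + 3*k + 40)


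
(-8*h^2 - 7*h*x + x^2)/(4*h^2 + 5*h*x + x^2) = (-8*h + x)/(4*h + x)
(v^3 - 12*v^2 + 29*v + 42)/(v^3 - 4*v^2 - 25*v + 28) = (v^2 - 5*v - 6)/(v^2 + 3*v - 4)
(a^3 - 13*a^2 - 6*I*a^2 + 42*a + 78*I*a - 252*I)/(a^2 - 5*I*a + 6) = (a^2 - 13*a + 42)/(a + I)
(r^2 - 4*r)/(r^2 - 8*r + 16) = r/(r - 4)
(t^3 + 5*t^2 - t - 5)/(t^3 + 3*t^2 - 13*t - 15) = (t - 1)/(t - 3)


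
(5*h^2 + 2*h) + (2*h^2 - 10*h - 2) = 7*h^2 - 8*h - 2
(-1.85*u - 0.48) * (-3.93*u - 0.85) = 7.2705*u^2 + 3.4589*u + 0.408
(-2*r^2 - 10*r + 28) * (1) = -2*r^2 - 10*r + 28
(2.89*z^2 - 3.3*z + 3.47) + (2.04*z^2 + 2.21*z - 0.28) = 4.93*z^2 - 1.09*z + 3.19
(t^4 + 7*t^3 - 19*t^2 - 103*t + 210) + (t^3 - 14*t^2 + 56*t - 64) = t^4 + 8*t^3 - 33*t^2 - 47*t + 146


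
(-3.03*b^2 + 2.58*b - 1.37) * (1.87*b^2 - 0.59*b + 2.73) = -5.6661*b^4 + 6.6123*b^3 - 12.356*b^2 + 7.8517*b - 3.7401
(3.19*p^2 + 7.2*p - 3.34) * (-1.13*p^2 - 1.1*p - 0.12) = -3.6047*p^4 - 11.645*p^3 - 4.5286*p^2 + 2.81*p + 0.4008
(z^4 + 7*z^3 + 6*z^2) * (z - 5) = z^5 + 2*z^4 - 29*z^3 - 30*z^2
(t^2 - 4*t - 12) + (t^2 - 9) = 2*t^2 - 4*t - 21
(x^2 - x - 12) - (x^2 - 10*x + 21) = 9*x - 33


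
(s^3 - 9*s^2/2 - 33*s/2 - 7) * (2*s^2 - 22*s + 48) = 2*s^5 - 31*s^4 + 114*s^3 + 133*s^2 - 638*s - 336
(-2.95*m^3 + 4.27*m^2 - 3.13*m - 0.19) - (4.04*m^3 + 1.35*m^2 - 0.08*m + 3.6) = -6.99*m^3 + 2.92*m^2 - 3.05*m - 3.79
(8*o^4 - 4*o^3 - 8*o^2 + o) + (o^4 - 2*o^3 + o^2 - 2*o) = 9*o^4 - 6*o^3 - 7*o^2 - o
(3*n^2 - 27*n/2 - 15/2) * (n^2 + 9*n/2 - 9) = 3*n^4 - 381*n^2/4 + 351*n/4 + 135/2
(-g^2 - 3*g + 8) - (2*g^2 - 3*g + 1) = 7 - 3*g^2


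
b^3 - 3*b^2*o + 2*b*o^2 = b*(b - 2*o)*(b - o)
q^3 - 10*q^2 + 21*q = q*(q - 7)*(q - 3)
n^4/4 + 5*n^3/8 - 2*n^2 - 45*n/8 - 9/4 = (n/4 + 1/2)*(n - 3)*(n + 1/2)*(n + 3)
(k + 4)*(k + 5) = k^2 + 9*k + 20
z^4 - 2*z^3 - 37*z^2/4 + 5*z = z*(z - 4)*(z - 1/2)*(z + 5/2)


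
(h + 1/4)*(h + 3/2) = h^2 + 7*h/4 + 3/8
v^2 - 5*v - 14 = (v - 7)*(v + 2)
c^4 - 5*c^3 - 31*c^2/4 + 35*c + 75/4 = (c - 5)*(c - 3)*(c + 1/2)*(c + 5/2)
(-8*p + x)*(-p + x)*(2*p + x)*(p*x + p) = 16*p^4*x + 16*p^4 - 10*p^3*x^2 - 10*p^3*x - 7*p^2*x^3 - 7*p^2*x^2 + p*x^4 + p*x^3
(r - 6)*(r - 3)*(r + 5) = r^3 - 4*r^2 - 27*r + 90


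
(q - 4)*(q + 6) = q^2 + 2*q - 24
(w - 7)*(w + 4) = w^2 - 3*w - 28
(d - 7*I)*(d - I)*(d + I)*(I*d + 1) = I*d^4 + 8*d^3 - 6*I*d^2 + 8*d - 7*I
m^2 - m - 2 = (m - 2)*(m + 1)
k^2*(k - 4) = k^3 - 4*k^2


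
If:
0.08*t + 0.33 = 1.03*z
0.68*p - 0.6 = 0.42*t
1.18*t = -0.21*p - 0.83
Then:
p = 0.40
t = -0.78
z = 0.26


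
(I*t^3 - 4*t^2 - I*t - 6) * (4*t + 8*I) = 4*I*t^4 - 24*t^3 - 36*I*t^2 - 16*t - 48*I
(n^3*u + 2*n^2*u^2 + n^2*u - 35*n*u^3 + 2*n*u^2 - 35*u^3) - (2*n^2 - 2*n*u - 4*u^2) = n^3*u + 2*n^2*u^2 + n^2*u - 2*n^2 - 35*n*u^3 + 2*n*u^2 + 2*n*u - 35*u^3 + 4*u^2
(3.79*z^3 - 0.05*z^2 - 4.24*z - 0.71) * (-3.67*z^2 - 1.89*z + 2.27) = -13.9093*z^5 - 6.9796*z^4 + 24.2586*z^3 + 10.5058*z^2 - 8.2829*z - 1.6117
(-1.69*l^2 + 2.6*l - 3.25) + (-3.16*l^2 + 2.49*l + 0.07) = -4.85*l^2 + 5.09*l - 3.18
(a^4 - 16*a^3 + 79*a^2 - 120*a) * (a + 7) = a^5 - 9*a^4 - 33*a^3 + 433*a^2 - 840*a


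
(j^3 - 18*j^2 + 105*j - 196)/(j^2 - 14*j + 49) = j - 4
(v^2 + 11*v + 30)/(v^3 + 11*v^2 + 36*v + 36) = (v + 5)/(v^2 + 5*v + 6)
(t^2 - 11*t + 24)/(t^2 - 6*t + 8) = (t^2 - 11*t + 24)/(t^2 - 6*t + 8)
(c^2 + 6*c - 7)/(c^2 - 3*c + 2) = (c + 7)/(c - 2)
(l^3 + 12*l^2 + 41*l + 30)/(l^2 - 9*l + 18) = (l^3 + 12*l^2 + 41*l + 30)/(l^2 - 9*l + 18)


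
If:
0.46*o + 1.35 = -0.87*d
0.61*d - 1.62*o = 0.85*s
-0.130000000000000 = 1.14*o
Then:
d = -1.49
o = -0.11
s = -0.85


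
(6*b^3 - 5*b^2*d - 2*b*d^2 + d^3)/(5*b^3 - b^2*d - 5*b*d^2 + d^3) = (6*b^2 + b*d - d^2)/(5*b^2 + 4*b*d - d^2)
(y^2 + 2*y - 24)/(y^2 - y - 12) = (y + 6)/(y + 3)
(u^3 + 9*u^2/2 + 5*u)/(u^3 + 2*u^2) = (u + 5/2)/u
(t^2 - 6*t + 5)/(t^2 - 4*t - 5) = (t - 1)/(t + 1)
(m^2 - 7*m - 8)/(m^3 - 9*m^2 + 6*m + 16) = 1/(m - 2)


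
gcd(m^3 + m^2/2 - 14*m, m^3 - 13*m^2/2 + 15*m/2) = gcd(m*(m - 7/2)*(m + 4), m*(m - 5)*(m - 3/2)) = m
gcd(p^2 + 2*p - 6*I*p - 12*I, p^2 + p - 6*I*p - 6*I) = p - 6*I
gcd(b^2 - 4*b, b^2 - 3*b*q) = b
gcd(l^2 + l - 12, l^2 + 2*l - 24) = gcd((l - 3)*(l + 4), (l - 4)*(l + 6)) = 1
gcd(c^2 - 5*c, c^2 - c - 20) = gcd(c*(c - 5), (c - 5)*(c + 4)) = c - 5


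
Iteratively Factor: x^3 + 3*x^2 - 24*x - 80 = (x - 5)*(x^2 + 8*x + 16) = (x - 5)*(x + 4)*(x + 4)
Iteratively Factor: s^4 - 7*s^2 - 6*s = (s)*(s^3 - 7*s - 6) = s*(s + 1)*(s^2 - s - 6) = s*(s - 3)*(s + 1)*(s + 2)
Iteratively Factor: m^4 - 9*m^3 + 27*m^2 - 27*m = (m - 3)*(m^3 - 6*m^2 + 9*m) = (m - 3)^2*(m^2 - 3*m) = (m - 3)^3*(m)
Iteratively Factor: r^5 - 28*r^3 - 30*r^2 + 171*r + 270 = (r + 2)*(r^4 - 2*r^3 - 24*r^2 + 18*r + 135) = (r + 2)*(r + 3)*(r^3 - 5*r^2 - 9*r + 45) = (r - 5)*(r + 2)*(r + 3)*(r^2 - 9) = (r - 5)*(r + 2)*(r + 3)^2*(r - 3)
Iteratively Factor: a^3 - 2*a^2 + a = (a)*(a^2 - 2*a + 1) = a*(a - 1)*(a - 1)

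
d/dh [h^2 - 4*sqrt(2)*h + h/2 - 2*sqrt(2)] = 2*h - 4*sqrt(2) + 1/2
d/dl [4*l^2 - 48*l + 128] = 8*l - 48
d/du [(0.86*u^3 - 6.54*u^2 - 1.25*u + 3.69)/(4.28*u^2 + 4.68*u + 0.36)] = (3.6808*u^4 + 8.0496*u^3 - 24.3284*u^2 - 36.2952*u - 17.7192)/(18.3184*u^4 + 40.0608*u^3 + 24.984*u^2 + 3.3696*u + 0.1296)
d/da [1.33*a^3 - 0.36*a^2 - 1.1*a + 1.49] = 3.99*a^2 - 0.72*a - 1.1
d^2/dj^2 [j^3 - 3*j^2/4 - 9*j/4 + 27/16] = 6*j - 3/2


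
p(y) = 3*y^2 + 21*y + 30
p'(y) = 6*y + 21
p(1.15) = 58.12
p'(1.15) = 27.90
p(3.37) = 134.84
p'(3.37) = 41.22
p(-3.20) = -6.48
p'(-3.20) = 1.80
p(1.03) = 54.81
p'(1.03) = 27.18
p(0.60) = 43.68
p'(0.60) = 24.60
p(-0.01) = 29.79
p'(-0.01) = 20.94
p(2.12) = 88.00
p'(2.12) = 33.72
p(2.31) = 94.52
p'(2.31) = 34.86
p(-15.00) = 390.00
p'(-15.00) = -69.00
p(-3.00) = -6.00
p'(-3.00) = 3.00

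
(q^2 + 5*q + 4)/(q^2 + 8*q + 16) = (q + 1)/(q + 4)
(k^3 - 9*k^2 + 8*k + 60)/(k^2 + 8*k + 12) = (k^2 - 11*k + 30)/(k + 6)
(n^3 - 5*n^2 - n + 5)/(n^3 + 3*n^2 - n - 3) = (n - 5)/(n + 3)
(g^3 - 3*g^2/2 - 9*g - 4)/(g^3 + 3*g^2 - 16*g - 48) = (g^2 + 5*g/2 + 1)/(g^2 + 7*g + 12)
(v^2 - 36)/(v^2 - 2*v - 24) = (v + 6)/(v + 4)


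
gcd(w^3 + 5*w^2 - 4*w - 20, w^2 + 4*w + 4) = w + 2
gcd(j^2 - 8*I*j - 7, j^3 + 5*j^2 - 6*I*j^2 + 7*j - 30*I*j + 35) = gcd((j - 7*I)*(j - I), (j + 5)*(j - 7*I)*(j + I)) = j - 7*I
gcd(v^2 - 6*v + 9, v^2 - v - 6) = v - 3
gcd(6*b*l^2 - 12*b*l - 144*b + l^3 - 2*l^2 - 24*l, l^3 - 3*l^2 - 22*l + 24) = l^2 - 2*l - 24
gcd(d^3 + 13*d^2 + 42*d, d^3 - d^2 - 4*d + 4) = 1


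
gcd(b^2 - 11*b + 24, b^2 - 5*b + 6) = b - 3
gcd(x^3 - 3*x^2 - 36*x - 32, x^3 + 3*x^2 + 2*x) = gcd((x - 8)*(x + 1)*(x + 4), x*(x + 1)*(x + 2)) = x + 1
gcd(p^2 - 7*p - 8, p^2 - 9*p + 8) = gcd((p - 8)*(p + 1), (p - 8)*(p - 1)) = p - 8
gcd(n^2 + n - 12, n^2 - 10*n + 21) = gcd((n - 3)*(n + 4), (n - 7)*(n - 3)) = n - 3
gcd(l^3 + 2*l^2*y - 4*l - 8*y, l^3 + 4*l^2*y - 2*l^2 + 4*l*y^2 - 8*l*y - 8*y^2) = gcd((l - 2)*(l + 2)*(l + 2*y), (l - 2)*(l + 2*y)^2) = l^2 + 2*l*y - 2*l - 4*y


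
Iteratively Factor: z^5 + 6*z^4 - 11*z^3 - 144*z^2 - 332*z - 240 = (z + 2)*(z^4 + 4*z^3 - 19*z^2 - 106*z - 120) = (z + 2)^2*(z^3 + 2*z^2 - 23*z - 60) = (z + 2)^2*(z + 3)*(z^2 - z - 20) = (z - 5)*(z + 2)^2*(z + 3)*(z + 4)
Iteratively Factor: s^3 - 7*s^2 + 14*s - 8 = (s - 4)*(s^2 - 3*s + 2) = (s - 4)*(s - 2)*(s - 1)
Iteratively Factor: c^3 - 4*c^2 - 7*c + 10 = (c + 2)*(c^2 - 6*c + 5) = (c - 5)*(c + 2)*(c - 1)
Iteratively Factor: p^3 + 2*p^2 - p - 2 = (p - 1)*(p^2 + 3*p + 2) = (p - 1)*(p + 1)*(p + 2)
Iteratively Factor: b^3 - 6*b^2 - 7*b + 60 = (b - 5)*(b^2 - b - 12) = (b - 5)*(b + 3)*(b - 4)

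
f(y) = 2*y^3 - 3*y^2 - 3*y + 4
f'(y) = 6*y^2 - 6*y - 3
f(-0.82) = 3.34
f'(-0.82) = 5.95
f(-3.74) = -131.37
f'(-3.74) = 103.37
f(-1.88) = -14.25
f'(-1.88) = 29.49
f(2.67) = 12.67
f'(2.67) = 23.75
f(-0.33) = 4.59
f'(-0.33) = -0.37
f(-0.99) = 2.09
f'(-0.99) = 8.82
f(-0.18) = 4.43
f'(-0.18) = -1.73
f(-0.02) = 4.06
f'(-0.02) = -2.88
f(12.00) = 2992.00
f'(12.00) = 789.00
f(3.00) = 22.00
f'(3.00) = 33.00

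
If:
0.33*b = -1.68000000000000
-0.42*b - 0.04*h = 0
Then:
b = -5.09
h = 53.45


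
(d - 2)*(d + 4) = d^2 + 2*d - 8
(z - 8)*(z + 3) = z^2 - 5*z - 24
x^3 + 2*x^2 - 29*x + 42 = (x - 3)*(x - 2)*(x + 7)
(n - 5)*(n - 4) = n^2 - 9*n + 20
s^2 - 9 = (s - 3)*(s + 3)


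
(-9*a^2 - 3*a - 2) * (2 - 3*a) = 27*a^3 - 9*a^2 - 4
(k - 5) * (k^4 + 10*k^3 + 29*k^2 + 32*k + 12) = k^5 + 5*k^4 - 21*k^3 - 113*k^2 - 148*k - 60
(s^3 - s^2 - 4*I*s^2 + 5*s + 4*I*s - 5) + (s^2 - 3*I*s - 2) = s^3 - 4*I*s^2 + 5*s + I*s - 7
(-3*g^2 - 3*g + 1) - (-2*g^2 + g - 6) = -g^2 - 4*g + 7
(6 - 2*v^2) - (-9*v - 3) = -2*v^2 + 9*v + 9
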